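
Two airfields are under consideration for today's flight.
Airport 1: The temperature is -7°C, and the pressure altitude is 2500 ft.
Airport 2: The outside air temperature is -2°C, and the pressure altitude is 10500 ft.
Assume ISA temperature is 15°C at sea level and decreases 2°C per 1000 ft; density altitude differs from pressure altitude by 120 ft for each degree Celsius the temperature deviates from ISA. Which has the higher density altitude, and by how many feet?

Airport 1: ISA temp = 10°C, deviation -17°C, DA = 2500 + 120 × (-17) = 460 ft.
Airport 2: ISA temp = -6°C, deviation +4°C, DA = 10500 + 120 × 4 = 10980 ft.
Airport 2 is higher by 10980 − 460 = 10520 ft.

Airport 2 by 10520 ft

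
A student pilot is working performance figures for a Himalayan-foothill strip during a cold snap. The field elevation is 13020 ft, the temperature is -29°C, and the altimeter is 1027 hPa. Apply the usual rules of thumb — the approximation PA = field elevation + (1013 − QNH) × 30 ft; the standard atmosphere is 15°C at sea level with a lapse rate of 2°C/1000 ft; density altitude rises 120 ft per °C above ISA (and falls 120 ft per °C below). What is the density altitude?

Pressure altitude = 13020 + (1013 − 1027) × 30 = 13020 + (-420) = 12600 ft.
ISA temperature at 12600 ft = 15 − 2 × (12600/1000) = -10.2°C.
ISA deviation = -29 − (-10.2) = -18.8°C.
Density altitude = 12600 + 120 × (-18.8) = 10344 ft.

10344 ft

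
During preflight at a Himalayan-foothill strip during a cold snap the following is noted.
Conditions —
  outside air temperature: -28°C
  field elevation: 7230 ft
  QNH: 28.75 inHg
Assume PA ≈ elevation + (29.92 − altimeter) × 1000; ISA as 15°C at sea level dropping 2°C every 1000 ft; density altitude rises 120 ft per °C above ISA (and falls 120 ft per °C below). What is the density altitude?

Pressure altitude = 7230 + (29.92 − 28.75) × 1000 = 7230 + (+1170) = 8400 ft.
ISA temperature at 8400 ft = 15 − 2 × (8400/1000) = -1.8°C.
ISA deviation = -28 − (-1.8) = -26.2°C.
Density altitude = 8400 + 120 × (-26.2) = 5256 ft.

5256 ft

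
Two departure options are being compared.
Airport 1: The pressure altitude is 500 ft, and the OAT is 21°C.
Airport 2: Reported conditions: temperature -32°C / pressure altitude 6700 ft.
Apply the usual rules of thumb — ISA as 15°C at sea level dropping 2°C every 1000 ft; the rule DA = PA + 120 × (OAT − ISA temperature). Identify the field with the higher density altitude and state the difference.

Airport 2 by 1328 ft

Airport 1: ISA temp = 14°C, deviation +7°C, DA = 500 + 120 × 7 = 1340 ft.
Airport 2: ISA temp = 1.6°C, deviation -33.6°C, DA = 6700 + 120 × (-33.6) = 2668 ft.
Airport 2 is higher by 2668 − 1340 = 1328 ft.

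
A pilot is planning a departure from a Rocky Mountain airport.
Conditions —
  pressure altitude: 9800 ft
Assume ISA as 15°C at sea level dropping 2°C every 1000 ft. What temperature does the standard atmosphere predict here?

ISA temperature = 15 − 2 × (9800/1000) = 15 − 19.6 = -4.6°C.

-4.6°C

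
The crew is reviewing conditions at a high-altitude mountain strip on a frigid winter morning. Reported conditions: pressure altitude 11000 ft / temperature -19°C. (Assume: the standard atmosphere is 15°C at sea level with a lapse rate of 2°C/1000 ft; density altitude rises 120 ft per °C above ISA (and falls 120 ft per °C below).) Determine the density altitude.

9560 ft

ISA temperature at 11000 ft = 15 − 2 × (11000/1000) = -7°C.
ISA deviation = -19 − (-7) = -12°C.
Density altitude = 11000 + 120 × (-12) = 11000 + (-1440) = 9560 ft.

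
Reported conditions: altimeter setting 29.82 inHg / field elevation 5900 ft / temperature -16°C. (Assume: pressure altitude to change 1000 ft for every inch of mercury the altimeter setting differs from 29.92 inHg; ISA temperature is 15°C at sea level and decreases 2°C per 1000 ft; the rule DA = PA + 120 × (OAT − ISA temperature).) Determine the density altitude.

3720 ft

Pressure altitude = 5900 + (29.92 − 29.82) × 1000 = 5900 + (+100) = 6000 ft.
ISA temperature at 6000 ft = 15 − 2 × (6000/1000) = 3°C.
ISA deviation = -16 − 3 = -19°C.
Density altitude = 6000 + 120 × (-19) = 3720 ft.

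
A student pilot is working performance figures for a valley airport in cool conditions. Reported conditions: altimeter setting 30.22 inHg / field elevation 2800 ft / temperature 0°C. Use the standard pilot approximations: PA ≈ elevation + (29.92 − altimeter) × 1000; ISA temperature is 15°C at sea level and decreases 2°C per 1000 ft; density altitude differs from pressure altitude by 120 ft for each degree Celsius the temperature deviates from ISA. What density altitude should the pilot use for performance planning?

1300 ft

Pressure altitude = 2800 + (29.92 − 30.22) × 1000 = 2800 + (-300) = 2500 ft.
ISA temperature at 2500 ft = 15 − 2 × (2500/1000) = 10°C.
ISA deviation = 0 − 10 = -10°C.
Density altitude = 2500 + 120 × (-10) = 1300 ft.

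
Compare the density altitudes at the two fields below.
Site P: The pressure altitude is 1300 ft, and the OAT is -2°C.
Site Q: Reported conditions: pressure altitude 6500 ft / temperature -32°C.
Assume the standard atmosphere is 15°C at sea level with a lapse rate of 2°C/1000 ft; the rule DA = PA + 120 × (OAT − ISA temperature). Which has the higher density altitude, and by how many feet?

Site P: ISA temp = 12.4°C, deviation -14.4°C, DA = 1300 + 120 × (-14.4) = -428 ft.
Site Q: ISA temp = 2°C, deviation -34°C, DA = 6500 + 120 × (-34) = 2420 ft.
Site Q is higher by 2420 − (-428) = 2848 ft.

Site Q by 2848 ft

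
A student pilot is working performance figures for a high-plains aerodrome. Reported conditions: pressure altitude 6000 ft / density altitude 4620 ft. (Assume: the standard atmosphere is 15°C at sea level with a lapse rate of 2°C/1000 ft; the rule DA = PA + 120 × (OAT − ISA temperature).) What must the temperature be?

-8.5°C

Density altitude − pressure altitude = 4620 − 6000 = -1380 ft.
At 120 ft/°C that is an ISA deviation of -1380/120 = -11.5°C.
ISA temperature at 6000 ft = 15 − 2 × (6000/1000) = 3°C.
OAT = ISA + deviation = 3 + (-11.5) = -8.5°C.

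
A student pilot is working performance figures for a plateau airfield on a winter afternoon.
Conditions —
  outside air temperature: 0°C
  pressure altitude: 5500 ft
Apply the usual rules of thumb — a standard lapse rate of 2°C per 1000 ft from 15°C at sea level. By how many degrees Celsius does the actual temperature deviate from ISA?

ISA-4°C

ISA temperature at 5500 ft = 15 − 2 × (5500/1000) = 4°C.
Deviation = OAT − ISA = 0 − 4 = -4°C.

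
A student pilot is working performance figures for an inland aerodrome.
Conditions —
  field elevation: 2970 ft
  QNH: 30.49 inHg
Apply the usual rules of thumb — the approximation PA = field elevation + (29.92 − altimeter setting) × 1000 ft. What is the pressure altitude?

2400 ft

Pressure correction = (29.92 − 30.49) × 1000 = -570 ft.
Pressure altitude = 2970 + (-570) = 2400 ft.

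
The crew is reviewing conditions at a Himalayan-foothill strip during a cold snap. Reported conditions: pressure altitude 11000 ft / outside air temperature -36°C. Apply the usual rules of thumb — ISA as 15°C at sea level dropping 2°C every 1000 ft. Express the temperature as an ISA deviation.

ISA-29°C

ISA temperature at 11000 ft = 15 − 2 × (11000/1000) = -7°C.
Deviation = OAT − ISA = -36 − (-7) = -29°C.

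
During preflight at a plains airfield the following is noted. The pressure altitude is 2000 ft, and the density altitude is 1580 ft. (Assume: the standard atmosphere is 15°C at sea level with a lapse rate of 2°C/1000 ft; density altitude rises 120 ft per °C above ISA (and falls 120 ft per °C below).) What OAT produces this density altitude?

Density altitude − pressure altitude = 1580 − 2000 = -420 ft.
At 120 ft/°C that is an ISA deviation of -420/120 = -3.5°C.
ISA temperature at 2000 ft = 15 − 2 × (2000/1000) = 11°C.
OAT = ISA + deviation = 11 + (-3.5) = 7.5°C.

7.5°C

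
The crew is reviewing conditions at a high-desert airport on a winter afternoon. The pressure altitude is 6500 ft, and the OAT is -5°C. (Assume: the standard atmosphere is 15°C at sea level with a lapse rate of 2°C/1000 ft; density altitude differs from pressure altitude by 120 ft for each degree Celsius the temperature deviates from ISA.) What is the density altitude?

ISA temperature at 6500 ft = 15 − 2 × (6500/1000) = 2°C.
ISA deviation = -5 − 2 = -7°C.
Density altitude = 6500 + 120 × (-7) = 6500 + (-840) = 5660 ft.

5660 ft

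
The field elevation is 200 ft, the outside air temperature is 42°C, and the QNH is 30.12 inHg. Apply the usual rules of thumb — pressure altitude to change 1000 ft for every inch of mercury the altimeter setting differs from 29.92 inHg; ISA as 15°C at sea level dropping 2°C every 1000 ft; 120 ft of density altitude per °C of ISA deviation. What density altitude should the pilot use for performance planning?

3240 ft

Pressure altitude = 200 + (29.92 − 30.12) × 1000 = 200 + (-200) = 0 ft.
ISA temperature at 0 ft = 15 − 2 × (0/1000) = 15°C.
ISA deviation = 42 − 15 = +27°C.
Density altitude = 0 + 120 × (27) = 3240 ft.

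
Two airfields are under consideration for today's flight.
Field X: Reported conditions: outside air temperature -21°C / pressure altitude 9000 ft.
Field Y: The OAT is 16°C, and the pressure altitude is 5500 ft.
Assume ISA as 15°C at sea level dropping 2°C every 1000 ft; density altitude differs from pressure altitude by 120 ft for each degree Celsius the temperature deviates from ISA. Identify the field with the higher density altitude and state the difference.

Field Y by 100 ft

Field X: ISA temp = -3°C, deviation -18°C, DA = 9000 + 120 × (-18) = 6840 ft.
Field Y: ISA temp = 4°C, deviation +12°C, DA = 5500 + 120 × 12 = 6940 ft.
Field Y is higher by 6940 − 6840 = 100 ft.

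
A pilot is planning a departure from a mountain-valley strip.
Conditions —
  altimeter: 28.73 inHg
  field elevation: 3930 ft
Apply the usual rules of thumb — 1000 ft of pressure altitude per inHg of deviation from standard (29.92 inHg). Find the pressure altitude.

Pressure correction = (29.92 − 28.73) × 1000 = +1190 ft.
Pressure altitude = 3930 + (+1190) = 5120 ft.

5120 ft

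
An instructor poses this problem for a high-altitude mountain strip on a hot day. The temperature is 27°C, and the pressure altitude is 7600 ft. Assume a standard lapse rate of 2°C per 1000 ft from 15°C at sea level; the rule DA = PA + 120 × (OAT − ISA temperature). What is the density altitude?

10864 ft

ISA temperature at 7600 ft = 15 − 2 × (7600/1000) = -0.2°C.
ISA deviation = 27 − (-0.2) = +27.2°C.
Density altitude = 7600 + 120 × (27.2) = 7600 + (+3264) = 10864 ft.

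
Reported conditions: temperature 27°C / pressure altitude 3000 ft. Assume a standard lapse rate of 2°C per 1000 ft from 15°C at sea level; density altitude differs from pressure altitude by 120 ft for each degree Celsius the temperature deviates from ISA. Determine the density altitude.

5160 ft

ISA temperature at 3000 ft = 15 − 2 × (3000/1000) = 9°C.
ISA deviation = 27 − 9 = +18°C.
Density altitude = 3000 + 120 × (18) = 3000 + (+2160) = 5160 ft.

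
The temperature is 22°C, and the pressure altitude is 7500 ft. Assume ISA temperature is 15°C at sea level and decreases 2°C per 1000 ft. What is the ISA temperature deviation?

ISA+22°C

ISA temperature at 7500 ft = 15 − 2 × (7500/1000) = 0°C.
Deviation = OAT − ISA = 22 − 0 = +22°C.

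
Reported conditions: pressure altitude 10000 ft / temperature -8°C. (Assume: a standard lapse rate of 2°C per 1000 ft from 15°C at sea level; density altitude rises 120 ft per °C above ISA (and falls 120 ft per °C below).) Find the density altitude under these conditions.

ISA temperature at 10000 ft = 15 − 2 × (10000/1000) = -5°C.
ISA deviation = -8 − (-5) = -3°C.
Density altitude = 10000 + 120 × (-3) = 10000 + (-360) = 9640 ft.

9640 ft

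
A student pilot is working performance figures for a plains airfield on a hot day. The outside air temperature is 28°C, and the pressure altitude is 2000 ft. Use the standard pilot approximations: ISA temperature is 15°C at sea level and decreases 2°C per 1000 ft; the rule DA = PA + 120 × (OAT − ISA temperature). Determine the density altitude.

4040 ft

ISA temperature at 2000 ft = 15 − 2 × (2000/1000) = 11°C.
ISA deviation = 28 − 11 = +17°C.
Density altitude = 2000 + 120 × (17) = 2000 + (+2040) = 4040 ft.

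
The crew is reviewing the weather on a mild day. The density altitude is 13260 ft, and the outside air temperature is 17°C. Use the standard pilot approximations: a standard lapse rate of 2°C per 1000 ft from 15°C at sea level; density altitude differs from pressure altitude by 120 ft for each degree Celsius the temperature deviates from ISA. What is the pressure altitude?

10500 ft

DA = PA + 120 × (OAT − (15 − 2·PA/1000)) = PA + 120·OAT − 1800 + 0.24·PA = 1.24·PA + 120·OAT − 1800.
So 1.24·PA = 13260 − 120 × 17 + 1800 = 13020.
PA = 13020 / 1.24 = 10500 ft.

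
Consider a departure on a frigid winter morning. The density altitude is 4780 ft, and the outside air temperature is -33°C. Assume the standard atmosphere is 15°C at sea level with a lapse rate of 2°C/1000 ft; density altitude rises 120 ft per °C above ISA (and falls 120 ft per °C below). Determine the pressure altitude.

DA = PA + 120 × (OAT − (15 − 2·PA/1000)) = PA + 120·OAT − 1800 + 0.24·PA = 1.24·PA + 120·OAT − 1800.
So 1.24·PA = 4780 − 120 × (-33) + 1800 = 10540.
PA = 10540 / 1.24 = 8500 ft.

8500 ft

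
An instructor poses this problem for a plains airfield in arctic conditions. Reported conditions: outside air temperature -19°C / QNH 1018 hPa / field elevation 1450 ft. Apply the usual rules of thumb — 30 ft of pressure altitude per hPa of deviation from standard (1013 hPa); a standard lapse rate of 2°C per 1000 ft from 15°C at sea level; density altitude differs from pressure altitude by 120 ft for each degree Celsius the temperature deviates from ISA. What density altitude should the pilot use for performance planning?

Pressure altitude = 1450 + (1013 − 1018) × 30 = 1450 + (-150) = 1300 ft.
ISA temperature at 1300 ft = 15 − 2 × (1300/1000) = 12.4°C.
ISA deviation = -19 − 12.4 = -31.4°C.
Density altitude = 1300 + 120 × (-31.4) = -2468 ft.

-2468 ft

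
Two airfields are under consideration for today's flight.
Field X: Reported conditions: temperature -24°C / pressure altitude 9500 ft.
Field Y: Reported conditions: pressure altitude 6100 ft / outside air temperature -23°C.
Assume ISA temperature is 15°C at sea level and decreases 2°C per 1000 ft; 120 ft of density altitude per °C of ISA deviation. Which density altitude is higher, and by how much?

Field X by 4096 ft

Field X: ISA temp = -4°C, deviation -20°C, DA = 9500 + 120 × (-20) = 7100 ft.
Field Y: ISA temp = 2.8°C, deviation -25.8°C, DA = 6100 + 120 × (-25.8) = 3004 ft.
Field X is higher by 7100 − 3004 = 4096 ft.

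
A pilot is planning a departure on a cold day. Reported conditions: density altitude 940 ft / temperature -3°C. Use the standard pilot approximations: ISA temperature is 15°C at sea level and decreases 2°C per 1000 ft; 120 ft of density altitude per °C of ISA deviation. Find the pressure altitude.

DA = PA + 120 × (OAT − (15 − 2·PA/1000)) = PA + 120·OAT − 1800 + 0.24·PA = 1.24·PA + 120·OAT − 1800.
So 1.24·PA = 940 − 120 × (-3) + 1800 = 3100.
PA = 3100 / 1.24 = 2500 ft.

2500 ft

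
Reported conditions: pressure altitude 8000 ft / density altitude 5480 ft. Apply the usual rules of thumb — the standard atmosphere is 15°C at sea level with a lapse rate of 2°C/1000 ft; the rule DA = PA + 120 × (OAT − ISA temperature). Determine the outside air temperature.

Density altitude − pressure altitude = 5480 − 8000 = -2520 ft.
At 120 ft/°C that is an ISA deviation of -2520/120 = -21°C.
ISA temperature at 8000 ft = 15 − 2 × (8000/1000) = -1°C.
OAT = ISA + deviation = -1 + (-21) = -22°C.

-22°C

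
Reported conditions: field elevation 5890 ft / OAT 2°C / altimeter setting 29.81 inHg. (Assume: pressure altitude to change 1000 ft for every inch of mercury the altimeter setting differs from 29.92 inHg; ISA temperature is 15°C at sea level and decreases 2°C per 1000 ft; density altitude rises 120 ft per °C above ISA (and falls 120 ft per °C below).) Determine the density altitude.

Pressure altitude = 5890 + (29.92 − 29.81) × 1000 = 5890 + (+110) = 6000 ft.
ISA temperature at 6000 ft = 15 − 2 × (6000/1000) = 3°C.
ISA deviation = 2 − 3 = -1°C.
Density altitude = 6000 + 120 × (-1) = 5880 ft.

5880 ft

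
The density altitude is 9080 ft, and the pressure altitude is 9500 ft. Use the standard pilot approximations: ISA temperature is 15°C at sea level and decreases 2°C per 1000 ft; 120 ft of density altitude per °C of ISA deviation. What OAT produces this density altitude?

-7.5°C

Density altitude − pressure altitude = 9080 − 9500 = -420 ft.
At 120 ft/°C that is an ISA deviation of -420/120 = -3.5°C.
ISA temperature at 9500 ft = 15 − 2 × (9500/1000) = -4°C.
OAT = ISA + deviation = -4 + (-3.5) = -7.5°C.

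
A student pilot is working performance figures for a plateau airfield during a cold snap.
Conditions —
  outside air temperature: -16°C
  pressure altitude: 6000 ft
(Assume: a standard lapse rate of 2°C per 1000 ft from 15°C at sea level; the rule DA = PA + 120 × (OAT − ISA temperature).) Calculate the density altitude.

ISA temperature at 6000 ft = 15 − 2 × (6000/1000) = 3°C.
ISA deviation = -16 − 3 = -19°C.
Density altitude = 6000 + 120 × (-19) = 6000 + (-2280) = 3720 ft.

3720 ft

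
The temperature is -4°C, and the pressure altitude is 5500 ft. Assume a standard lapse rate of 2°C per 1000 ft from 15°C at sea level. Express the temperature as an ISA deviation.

ISA temperature at 5500 ft = 15 − 2 × (5500/1000) = 4°C.
Deviation = OAT − ISA = -4 − 4 = -8°C.

ISA-8°C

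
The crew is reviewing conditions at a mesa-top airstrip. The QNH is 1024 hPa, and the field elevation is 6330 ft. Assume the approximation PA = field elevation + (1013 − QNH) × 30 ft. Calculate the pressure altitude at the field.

Pressure correction = (1013 − 1024) × 30 = -330 ft.
Pressure altitude = 6330 + (-330) = 6000 ft.

6000 ft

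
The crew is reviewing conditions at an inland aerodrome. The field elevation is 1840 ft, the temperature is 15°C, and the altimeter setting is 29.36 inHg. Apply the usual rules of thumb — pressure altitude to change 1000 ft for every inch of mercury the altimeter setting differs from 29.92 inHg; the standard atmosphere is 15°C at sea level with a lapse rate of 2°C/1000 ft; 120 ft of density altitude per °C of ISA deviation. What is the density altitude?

Pressure altitude = 1840 + (29.92 − 29.36) × 1000 = 1840 + (+560) = 2400 ft.
ISA temperature at 2400 ft = 15 − 2 × (2400/1000) = 10.2°C.
ISA deviation = 15 − 10.2 = +4.8°C.
Density altitude = 2400 + 120 × (4.8) = 2976 ft.

2976 ft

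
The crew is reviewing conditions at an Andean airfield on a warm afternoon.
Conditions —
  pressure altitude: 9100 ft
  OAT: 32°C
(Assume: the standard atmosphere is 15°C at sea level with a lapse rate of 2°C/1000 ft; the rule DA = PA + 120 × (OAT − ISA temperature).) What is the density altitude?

ISA temperature at 9100 ft = 15 − 2 × (9100/1000) = -3.2°C.
ISA deviation = 32 − (-3.2) = +35.2°C.
Density altitude = 9100 + 120 × (35.2) = 9100 + (+4224) = 13324 ft.

13324 ft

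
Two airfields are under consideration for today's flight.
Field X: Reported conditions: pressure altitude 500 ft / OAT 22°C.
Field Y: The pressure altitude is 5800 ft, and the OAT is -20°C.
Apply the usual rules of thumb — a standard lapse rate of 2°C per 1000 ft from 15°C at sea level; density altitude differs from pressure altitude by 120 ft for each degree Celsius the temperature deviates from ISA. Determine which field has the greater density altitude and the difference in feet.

Field X: ISA temp = 14°C, deviation +8°C, DA = 500 + 120 × 8 = 1460 ft.
Field Y: ISA temp = 3.4°C, deviation -23.4°C, DA = 5800 + 120 × (-23.4) = 2992 ft.
Field Y is higher by 2992 − 1460 = 1532 ft.

Field Y by 1532 ft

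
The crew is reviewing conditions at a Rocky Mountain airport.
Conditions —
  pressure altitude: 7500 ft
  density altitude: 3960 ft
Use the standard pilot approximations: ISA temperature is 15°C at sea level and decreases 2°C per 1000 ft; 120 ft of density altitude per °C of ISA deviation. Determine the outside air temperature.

Density altitude − pressure altitude = 3960 − 7500 = -3540 ft.
At 120 ft/°C that is an ISA deviation of -3540/120 = -29.5°C.
ISA temperature at 7500 ft = 15 − 2 × (7500/1000) = 0°C.
OAT = ISA + deviation = 0 + (-29.5) = -29.5°C.

-29.5°C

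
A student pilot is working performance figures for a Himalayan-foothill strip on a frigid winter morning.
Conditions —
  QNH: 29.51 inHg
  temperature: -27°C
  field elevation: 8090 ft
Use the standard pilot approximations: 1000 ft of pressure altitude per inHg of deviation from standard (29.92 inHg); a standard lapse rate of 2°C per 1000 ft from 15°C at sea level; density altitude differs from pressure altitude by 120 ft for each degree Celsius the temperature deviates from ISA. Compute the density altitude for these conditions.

5500 ft

Pressure altitude = 8090 + (29.92 − 29.51) × 1000 = 8090 + (+410) = 8500 ft.
ISA temperature at 8500 ft = 15 − 2 × (8500/1000) = -2°C.
ISA deviation = -27 − (-2) = -25°C.
Density altitude = 8500 + 120 × (-25) = 5500 ft.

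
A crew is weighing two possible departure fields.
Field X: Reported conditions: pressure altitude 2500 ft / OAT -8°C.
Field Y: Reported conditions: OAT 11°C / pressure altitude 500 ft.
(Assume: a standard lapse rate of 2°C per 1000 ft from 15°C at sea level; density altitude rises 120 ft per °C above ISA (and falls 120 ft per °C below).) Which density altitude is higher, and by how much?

Field X by 200 ft

Field X: ISA temp = 10°C, deviation -18°C, DA = 2500 + 120 × (-18) = 340 ft.
Field Y: ISA temp = 14°C, deviation -3°C, DA = 500 + 120 × (-3) = 140 ft.
Field X is higher by 340 − 140 = 200 ft.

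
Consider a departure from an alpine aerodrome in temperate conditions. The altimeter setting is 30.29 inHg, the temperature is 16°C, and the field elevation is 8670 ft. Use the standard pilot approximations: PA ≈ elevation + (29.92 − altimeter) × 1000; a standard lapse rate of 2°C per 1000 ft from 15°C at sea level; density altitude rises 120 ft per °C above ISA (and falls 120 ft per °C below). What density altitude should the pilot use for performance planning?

10412 ft

Pressure altitude = 8670 + (29.92 − 30.29) × 1000 = 8670 + (-370) = 8300 ft.
ISA temperature at 8300 ft = 15 − 2 × (8300/1000) = -1.6°C.
ISA deviation = 16 − (-1.6) = +17.6°C.
Density altitude = 8300 + 120 × (17.6) = 10412 ft.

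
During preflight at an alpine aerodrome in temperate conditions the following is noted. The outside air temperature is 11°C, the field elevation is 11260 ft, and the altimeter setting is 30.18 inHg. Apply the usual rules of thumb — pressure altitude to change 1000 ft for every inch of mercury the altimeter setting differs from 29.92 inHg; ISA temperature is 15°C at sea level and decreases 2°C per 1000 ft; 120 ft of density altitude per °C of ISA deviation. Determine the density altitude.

Pressure altitude = 11260 + (29.92 − 30.18) × 1000 = 11260 + (-260) = 11000 ft.
ISA temperature at 11000 ft = 15 − 2 × (11000/1000) = -7°C.
ISA deviation = 11 − (-7) = +18°C.
Density altitude = 11000 + 120 × (18) = 13160 ft.

13160 ft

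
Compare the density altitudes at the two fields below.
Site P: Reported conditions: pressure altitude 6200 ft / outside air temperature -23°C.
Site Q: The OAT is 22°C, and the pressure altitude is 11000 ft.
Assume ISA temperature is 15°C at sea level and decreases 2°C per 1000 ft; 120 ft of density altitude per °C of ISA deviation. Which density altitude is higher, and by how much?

Site Q by 11352 ft

Site P: ISA temp = 2.6°C, deviation -25.6°C, DA = 6200 + 120 × (-25.6) = 3128 ft.
Site Q: ISA temp = -7°C, deviation +29°C, DA = 11000 + 120 × 29 = 14480 ft.
Site Q is higher by 14480 − 3128 = 11352 ft.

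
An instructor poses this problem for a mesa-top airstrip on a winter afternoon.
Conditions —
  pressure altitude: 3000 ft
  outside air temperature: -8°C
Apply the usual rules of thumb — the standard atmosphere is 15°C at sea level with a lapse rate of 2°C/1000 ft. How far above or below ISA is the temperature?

ISA temperature at 3000 ft = 15 − 2 × (3000/1000) = 9°C.
Deviation = OAT − ISA = -8 − 9 = -17°C.

ISA-17°C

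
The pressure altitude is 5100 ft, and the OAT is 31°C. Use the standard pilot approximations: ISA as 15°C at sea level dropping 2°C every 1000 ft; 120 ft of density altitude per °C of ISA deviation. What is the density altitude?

ISA temperature at 5100 ft = 15 − 2 × (5100/1000) = 4.8°C.
ISA deviation = 31 − 4.8 = +26.2°C.
Density altitude = 5100 + 120 × (26.2) = 5100 + (+3144) = 8244 ft.

8244 ft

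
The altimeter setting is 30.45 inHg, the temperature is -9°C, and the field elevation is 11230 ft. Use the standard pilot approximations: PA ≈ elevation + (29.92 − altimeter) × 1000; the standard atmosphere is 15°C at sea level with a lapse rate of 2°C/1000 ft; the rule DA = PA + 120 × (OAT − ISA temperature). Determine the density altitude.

10388 ft

Pressure altitude = 11230 + (29.92 − 30.45) × 1000 = 11230 + (-530) = 10700 ft.
ISA temperature at 10700 ft = 15 − 2 × (10700/1000) = -6.4°C.
ISA deviation = -9 − (-6.4) = -2.6°C.
Density altitude = 10700 + 120 × (-2.6) = 10388 ft.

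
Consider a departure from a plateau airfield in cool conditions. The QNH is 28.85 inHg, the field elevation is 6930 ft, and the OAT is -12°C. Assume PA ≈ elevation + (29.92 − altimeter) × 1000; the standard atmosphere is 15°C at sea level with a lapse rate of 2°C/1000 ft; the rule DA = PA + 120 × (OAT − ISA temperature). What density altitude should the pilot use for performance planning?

Pressure altitude = 6930 + (29.92 − 28.85) × 1000 = 6930 + (+1070) = 8000 ft.
ISA temperature at 8000 ft = 15 − 2 × (8000/1000) = -1°C.
ISA deviation = -12 − (-1) = -11°C.
Density altitude = 8000 + 120 × (-11) = 6680 ft.

6680 ft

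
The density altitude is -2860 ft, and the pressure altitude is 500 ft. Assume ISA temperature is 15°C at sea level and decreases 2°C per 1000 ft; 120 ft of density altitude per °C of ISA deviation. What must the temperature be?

Density altitude − pressure altitude = -2860 − 500 = -3360 ft.
At 120 ft/°C that is an ISA deviation of -3360/120 = -28°C.
ISA temperature at 500 ft = 15 − 2 × (500/1000) = 14°C.
OAT = ISA + deviation = 14 + (-28) = -14°C.

-14°C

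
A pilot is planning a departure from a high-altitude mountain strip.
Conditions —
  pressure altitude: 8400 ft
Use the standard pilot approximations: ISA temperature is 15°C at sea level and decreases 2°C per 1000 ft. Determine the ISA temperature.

ISA temperature = 15 − 2 × (8400/1000) = 15 − 16.8 = -1.8°C.

-1.8°C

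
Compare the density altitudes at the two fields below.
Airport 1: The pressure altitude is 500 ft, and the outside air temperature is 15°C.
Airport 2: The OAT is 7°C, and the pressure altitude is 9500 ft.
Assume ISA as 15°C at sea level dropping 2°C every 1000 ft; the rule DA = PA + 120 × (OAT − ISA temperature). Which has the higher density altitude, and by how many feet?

Airport 1: ISA temp = 14°C, deviation +1°C, DA = 500 + 120 × 1 = 620 ft.
Airport 2: ISA temp = -4°C, deviation +11°C, DA = 9500 + 120 × 11 = 10820 ft.
Airport 2 is higher by 10820 − 620 = 10200 ft.

Airport 2 by 10200 ft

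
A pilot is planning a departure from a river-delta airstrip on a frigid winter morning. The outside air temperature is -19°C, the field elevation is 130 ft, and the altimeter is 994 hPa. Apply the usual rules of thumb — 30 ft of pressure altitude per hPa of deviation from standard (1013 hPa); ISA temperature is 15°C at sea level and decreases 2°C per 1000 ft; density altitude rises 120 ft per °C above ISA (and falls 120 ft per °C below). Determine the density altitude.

Pressure altitude = 130 + (1013 − 994) × 30 = 130 + (+570) = 700 ft.
ISA temperature at 700 ft = 15 − 2 × (700/1000) = 13.6°C.
ISA deviation = -19 − 13.6 = -32.6°C.
Density altitude = 700 + 120 × (-32.6) = -3212 ft.

-3212 ft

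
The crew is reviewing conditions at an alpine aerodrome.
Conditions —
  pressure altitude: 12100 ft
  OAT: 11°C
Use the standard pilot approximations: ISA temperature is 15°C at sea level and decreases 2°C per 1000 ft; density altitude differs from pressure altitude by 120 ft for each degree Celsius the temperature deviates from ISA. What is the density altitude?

14524 ft

ISA temperature at 12100 ft = 15 − 2 × (12100/1000) = -9.2°C.
ISA deviation = 11 − (-9.2) = +20.2°C.
Density altitude = 12100 + 120 × (20.2) = 12100 + (+2424) = 14524 ft.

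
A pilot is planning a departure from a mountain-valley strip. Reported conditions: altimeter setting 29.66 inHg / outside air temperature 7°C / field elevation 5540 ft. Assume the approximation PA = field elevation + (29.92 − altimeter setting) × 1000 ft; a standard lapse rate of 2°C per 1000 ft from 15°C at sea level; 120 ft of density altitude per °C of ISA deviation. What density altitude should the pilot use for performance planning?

Pressure altitude = 5540 + (29.92 − 29.66) × 1000 = 5540 + (+260) = 5800 ft.
ISA temperature at 5800 ft = 15 − 2 × (5800/1000) = 3.4°C.
ISA deviation = 7 − 3.4 = +3.6°C.
Density altitude = 5800 + 120 × (3.6) = 6232 ft.

6232 ft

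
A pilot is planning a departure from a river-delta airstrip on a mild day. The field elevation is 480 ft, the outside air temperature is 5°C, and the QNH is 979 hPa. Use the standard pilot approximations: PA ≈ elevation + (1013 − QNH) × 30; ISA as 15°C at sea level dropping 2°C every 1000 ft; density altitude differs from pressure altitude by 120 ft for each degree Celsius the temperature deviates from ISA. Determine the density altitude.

660 ft

Pressure altitude = 480 + (1013 − 979) × 30 = 480 + (+1020) = 1500 ft.
ISA temperature at 1500 ft = 15 − 2 × (1500/1000) = 12°C.
ISA deviation = 5 − 12 = -7°C.
Density altitude = 1500 + 120 × (-7) = 660 ft.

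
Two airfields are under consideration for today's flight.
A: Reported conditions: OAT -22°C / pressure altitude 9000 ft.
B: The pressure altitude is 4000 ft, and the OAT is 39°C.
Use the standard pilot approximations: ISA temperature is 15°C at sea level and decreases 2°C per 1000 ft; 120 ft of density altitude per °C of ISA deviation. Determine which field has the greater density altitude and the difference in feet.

B by 1120 ft

A: ISA temp = -3°C, deviation -19°C, DA = 9000 + 120 × (-19) = 6720 ft.
B: ISA temp = 7°C, deviation +32°C, DA = 4000 + 120 × 32 = 7840 ft.
B is higher by 7840 − 6720 = 1120 ft.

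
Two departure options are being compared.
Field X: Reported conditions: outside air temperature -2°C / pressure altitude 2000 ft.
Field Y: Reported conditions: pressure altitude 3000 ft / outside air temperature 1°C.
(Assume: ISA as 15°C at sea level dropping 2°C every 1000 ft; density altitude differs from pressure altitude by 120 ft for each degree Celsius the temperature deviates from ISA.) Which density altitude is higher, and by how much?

Field Y by 1600 ft

Field X: ISA temp = 11°C, deviation -13°C, DA = 2000 + 120 × (-13) = 440 ft.
Field Y: ISA temp = 9°C, deviation -8°C, DA = 3000 + 120 × (-8) = 2040 ft.
Field Y is higher by 2040 − 440 = 1600 ft.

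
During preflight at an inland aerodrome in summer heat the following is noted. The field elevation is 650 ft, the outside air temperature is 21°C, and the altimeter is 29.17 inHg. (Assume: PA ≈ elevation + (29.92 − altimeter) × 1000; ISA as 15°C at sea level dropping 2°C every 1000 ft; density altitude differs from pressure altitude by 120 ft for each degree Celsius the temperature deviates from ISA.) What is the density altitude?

Pressure altitude = 650 + (29.92 − 29.17) × 1000 = 650 + (+750) = 1400 ft.
ISA temperature at 1400 ft = 15 − 2 × (1400/1000) = 12.2°C.
ISA deviation = 21 − 12.2 = +8.8°C.
Density altitude = 1400 + 120 × (8.8) = 2456 ft.

2456 ft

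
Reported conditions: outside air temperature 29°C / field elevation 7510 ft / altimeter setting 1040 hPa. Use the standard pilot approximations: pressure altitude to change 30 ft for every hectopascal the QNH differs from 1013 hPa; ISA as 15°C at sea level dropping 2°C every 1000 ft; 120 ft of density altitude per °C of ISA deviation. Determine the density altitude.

9988 ft

Pressure altitude = 7510 + (1013 − 1040) × 30 = 7510 + (-810) = 6700 ft.
ISA temperature at 6700 ft = 15 − 2 × (6700/1000) = 1.6°C.
ISA deviation = 29 − 1.6 = +27.4°C.
Density altitude = 6700 + 120 × (27.4) = 9988 ft.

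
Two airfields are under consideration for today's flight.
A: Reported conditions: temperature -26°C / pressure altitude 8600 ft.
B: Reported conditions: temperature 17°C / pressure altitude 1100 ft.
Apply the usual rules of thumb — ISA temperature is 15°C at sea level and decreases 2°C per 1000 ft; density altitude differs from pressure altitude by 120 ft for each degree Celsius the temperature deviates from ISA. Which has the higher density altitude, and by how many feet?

A by 4140 ft

A: ISA temp = -2.2°C, deviation -23.8°C, DA = 8600 + 120 × (-23.8) = 5744 ft.
B: ISA temp = 12.8°C, deviation +4.2°C, DA = 1100 + 120 × 4.2 = 1604 ft.
A is higher by 5744 − 1604 = 4140 ft.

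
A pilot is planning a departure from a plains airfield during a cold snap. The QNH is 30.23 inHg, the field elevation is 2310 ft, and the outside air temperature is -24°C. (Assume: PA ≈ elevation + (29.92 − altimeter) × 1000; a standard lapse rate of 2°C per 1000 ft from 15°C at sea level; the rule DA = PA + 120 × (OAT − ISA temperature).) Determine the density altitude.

Pressure altitude = 2310 + (29.92 − 30.23) × 1000 = 2310 + (-310) = 2000 ft.
ISA temperature at 2000 ft = 15 − 2 × (2000/1000) = 11°C.
ISA deviation = -24 − 11 = -35°C.
Density altitude = 2000 + 120 × (-35) = -2200 ft.

-2200 ft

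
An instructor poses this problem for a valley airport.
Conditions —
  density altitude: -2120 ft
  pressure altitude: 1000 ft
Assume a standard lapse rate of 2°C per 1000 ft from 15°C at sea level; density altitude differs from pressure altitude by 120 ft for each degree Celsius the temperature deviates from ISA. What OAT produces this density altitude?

-13°C

Density altitude − pressure altitude = -2120 − 1000 = -3120 ft.
At 120 ft/°C that is an ISA deviation of -3120/120 = -26°C.
ISA temperature at 1000 ft = 15 − 2 × (1000/1000) = 13°C.
OAT = ISA + deviation = 13 + (-26) = -13°C.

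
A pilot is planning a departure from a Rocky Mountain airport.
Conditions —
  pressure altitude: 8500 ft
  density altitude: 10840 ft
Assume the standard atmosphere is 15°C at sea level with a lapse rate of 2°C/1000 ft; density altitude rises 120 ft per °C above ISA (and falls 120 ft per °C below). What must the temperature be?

17.5°C

Density altitude − pressure altitude = 10840 − 8500 = +2340 ft.
At 120 ft/°C that is an ISA deviation of 2340/120 = +19.5°C.
ISA temperature at 8500 ft = 15 − 2 × (8500/1000) = -2°C.
OAT = ISA + deviation = -2 + (+19.5) = 17.5°C.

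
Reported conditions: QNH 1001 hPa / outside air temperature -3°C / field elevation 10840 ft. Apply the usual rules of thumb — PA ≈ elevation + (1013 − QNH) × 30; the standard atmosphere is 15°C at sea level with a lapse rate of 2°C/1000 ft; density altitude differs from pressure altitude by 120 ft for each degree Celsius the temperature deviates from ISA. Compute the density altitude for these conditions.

11728 ft

Pressure altitude = 10840 + (1013 − 1001) × 30 = 10840 + (+360) = 11200 ft.
ISA temperature at 11200 ft = 15 − 2 × (11200/1000) = -7.4°C.
ISA deviation = -3 − (-7.4) = +4.4°C.
Density altitude = 11200 + 120 × (4.4) = 11728 ft.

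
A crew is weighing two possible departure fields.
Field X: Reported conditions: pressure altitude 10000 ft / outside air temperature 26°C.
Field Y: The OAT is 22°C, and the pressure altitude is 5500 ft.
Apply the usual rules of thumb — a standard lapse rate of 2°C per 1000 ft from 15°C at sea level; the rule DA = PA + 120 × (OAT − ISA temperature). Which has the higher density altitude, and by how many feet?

Field X by 6060 ft

Field X: ISA temp = -5°C, deviation +31°C, DA = 10000 + 120 × 31 = 13720 ft.
Field Y: ISA temp = 4°C, deviation +18°C, DA = 5500 + 120 × 18 = 7660 ft.
Field X is higher by 13720 − 7660 = 6060 ft.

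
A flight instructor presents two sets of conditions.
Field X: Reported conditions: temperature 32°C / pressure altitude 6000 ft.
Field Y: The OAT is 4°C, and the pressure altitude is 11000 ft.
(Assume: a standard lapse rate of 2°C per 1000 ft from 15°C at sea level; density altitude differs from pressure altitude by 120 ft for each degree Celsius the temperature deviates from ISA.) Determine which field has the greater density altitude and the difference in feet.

Field X: ISA temp = 3°C, deviation +29°C, DA = 6000 + 120 × 29 = 9480 ft.
Field Y: ISA temp = -7°C, deviation +11°C, DA = 11000 + 120 × 11 = 12320 ft.
Field Y is higher by 12320 − 9480 = 2840 ft.

Field Y by 2840 ft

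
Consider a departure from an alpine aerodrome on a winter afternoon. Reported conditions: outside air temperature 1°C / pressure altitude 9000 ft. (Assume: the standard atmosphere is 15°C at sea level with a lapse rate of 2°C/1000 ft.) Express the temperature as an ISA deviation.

ISA+4°C

ISA temperature at 9000 ft = 15 − 2 × (9000/1000) = -3°C.
Deviation = OAT − ISA = 1 − (-3) = +4°C.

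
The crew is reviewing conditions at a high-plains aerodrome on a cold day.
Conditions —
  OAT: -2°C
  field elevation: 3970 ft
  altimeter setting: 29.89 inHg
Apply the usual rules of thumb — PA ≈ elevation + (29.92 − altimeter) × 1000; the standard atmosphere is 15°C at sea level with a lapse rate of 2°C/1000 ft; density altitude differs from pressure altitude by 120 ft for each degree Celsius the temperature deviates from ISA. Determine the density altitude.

Pressure altitude = 3970 + (29.92 − 29.89) × 1000 = 3970 + (+30) = 4000 ft.
ISA temperature at 4000 ft = 15 − 2 × (4000/1000) = 7°C.
ISA deviation = -2 − 7 = -9°C.
Density altitude = 4000 + 120 × (-9) = 2920 ft.

2920 ft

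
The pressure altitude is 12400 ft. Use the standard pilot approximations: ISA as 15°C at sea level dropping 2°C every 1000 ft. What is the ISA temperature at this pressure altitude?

-9.8°C

ISA temperature = 15 − 2 × (12400/1000) = 15 − 24.8 = -9.8°C.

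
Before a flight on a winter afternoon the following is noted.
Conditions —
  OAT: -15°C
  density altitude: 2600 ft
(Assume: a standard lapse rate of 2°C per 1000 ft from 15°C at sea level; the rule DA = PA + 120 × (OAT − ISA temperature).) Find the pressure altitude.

DA = PA + 120 × (OAT − (15 − 2·PA/1000)) = PA + 120·OAT − 1800 + 0.24·PA = 1.24·PA + 120·OAT − 1800.
So 1.24·PA = 2600 − 120 × (-15) + 1800 = 6200.
PA = 6200 / 1.24 = 5000 ft.

5000 ft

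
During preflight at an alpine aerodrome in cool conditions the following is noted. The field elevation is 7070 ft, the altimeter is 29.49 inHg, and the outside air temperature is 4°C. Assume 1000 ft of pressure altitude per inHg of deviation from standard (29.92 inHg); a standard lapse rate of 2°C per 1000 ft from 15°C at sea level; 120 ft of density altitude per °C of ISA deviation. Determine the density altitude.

Pressure altitude = 7070 + (29.92 − 29.49) × 1000 = 7070 + (+430) = 7500 ft.
ISA temperature at 7500 ft = 15 − 2 × (7500/1000) = 0°C.
ISA deviation = 4 − 0 = +4°C.
Density altitude = 7500 + 120 × (4) = 7980 ft.

7980 ft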